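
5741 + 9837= 15578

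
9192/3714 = 1532/619 = 2.47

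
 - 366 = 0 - 366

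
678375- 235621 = 442754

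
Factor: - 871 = -13^1*67^1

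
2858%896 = 170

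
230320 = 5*46064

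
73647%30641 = 12365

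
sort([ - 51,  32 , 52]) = [ - 51,32, 52 ]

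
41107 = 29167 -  - 11940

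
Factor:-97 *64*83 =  - 2^6*83^1 * 97^1 = - 515264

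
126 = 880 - 754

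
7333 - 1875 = 5458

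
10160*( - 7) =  - 71120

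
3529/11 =320 + 9/11 =320.82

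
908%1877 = 908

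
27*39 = 1053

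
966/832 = 1 + 67/416 = 1.16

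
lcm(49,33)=1617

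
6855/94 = 6855/94 =72.93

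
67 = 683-616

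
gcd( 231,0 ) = 231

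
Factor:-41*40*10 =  - 2^4*5^2*41^1 = - 16400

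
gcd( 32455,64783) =1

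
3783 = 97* 39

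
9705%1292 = 661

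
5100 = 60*85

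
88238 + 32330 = 120568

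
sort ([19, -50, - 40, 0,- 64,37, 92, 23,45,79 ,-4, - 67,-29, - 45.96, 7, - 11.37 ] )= [-67 ,  -  64 ,  -  50,-45.96, - 40, - 29,-11.37, -4 , 0,7,19,23 , 37,45,79,92 ] 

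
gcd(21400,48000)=200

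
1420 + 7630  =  9050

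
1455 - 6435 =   -  4980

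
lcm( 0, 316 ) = 0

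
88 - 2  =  86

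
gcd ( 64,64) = 64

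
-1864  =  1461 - 3325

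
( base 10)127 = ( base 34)3p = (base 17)78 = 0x7f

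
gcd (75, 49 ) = 1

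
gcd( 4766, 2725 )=1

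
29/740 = 29/740 = 0.04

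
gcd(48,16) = 16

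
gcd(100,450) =50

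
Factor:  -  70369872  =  -2^4 * 3^1*1466039^1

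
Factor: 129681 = 3^4*1601^1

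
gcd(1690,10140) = 1690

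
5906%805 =271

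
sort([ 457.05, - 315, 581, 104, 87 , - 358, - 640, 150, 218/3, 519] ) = [ - 640, - 358, - 315, 218/3,87,104, 150,457.05, 519, 581] 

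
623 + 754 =1377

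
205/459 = 205/459= 0.45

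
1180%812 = 368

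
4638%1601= 1436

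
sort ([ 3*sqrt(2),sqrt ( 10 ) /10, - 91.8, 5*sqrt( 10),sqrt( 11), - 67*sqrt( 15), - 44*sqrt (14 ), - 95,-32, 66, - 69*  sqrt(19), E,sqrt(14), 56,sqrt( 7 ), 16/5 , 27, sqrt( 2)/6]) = [ - 69*sqrt ( 19 ), - 67*sqrt(15 ), - 44*sqrt(14 ), - 95, - 91.8 , - 32, sqrt ( 2)/6, sqrt( 10)/10, sqrt(7 ), E, 16/5, sqrt(11),sqrt (14 ),3 *sqrt(2 ), 5*sqrt(10 ), 27 , 56, 66 ]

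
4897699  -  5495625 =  - 597926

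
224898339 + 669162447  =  894060786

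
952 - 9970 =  - 9018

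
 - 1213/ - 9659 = 1213/9659 =0.13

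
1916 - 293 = 1623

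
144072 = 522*276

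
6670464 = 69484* 96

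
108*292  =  31536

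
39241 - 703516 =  - 664275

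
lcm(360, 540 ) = 1080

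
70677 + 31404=102081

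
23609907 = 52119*453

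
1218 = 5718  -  4500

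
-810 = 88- 898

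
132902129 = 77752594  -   - 55149535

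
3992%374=252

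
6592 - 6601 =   -  9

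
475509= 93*5113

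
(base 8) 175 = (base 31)41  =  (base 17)76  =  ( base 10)125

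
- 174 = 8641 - 8815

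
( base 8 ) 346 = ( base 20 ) BA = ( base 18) ce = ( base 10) 230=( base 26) 8M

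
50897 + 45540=96437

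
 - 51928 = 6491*( -8) 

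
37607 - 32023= 5584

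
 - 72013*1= - 72013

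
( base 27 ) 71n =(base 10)5153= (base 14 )1c41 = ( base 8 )12041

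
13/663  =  1/51 = 0.02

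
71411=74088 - 2677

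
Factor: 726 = 2^1*3^1*11^2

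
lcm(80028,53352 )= 160056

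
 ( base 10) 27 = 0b11011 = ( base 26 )11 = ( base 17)1A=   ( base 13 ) 21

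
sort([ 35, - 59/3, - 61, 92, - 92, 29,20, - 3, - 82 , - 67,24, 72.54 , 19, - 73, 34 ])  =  [ - 92, - 82, - 73 , - 67,  -  61,- 59/3, - 3 , 19, 20, 24, 29, 34, 35,72.54, 92]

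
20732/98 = 10366/49 = 211.55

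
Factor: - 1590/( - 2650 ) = 3^1*5^( - 1) = 3/5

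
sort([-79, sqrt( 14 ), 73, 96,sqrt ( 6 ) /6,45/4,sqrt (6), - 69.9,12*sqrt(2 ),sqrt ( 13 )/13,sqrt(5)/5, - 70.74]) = [ - 79, - 70.74, - 69.9,sqrt (13 ) /13,sqrt( 6)/6, sqrt( 5 )/5,sqrt( 6), sqrt (14 ),45/4, 12* sqrt ( 2),73,  96]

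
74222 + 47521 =121743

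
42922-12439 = 30483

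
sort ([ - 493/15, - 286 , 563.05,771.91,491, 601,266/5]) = [ - 286,  -  493/15, 266/5,491,563.05, 601,771.91] 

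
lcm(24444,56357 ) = 2028852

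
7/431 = 7/431 = 0.02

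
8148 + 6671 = 14819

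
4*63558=254232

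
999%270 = 189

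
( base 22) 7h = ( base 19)90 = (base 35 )4v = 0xab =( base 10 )171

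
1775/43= 41 +12/43=   41.28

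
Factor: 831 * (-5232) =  - 2^4*3^2*109^1*277^1=-4347792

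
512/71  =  7+15/71  =  7.21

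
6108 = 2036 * 3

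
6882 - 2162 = 4720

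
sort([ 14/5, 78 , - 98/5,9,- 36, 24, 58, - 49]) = [ - 49, - 36 , - 98/5, 14/5,  9, 24, 58, 78]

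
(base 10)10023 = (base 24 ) H9F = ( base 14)391D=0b10011100100111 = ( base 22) kfd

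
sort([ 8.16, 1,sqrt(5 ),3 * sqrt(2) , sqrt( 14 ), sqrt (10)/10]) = [ sqrt( 10)/10, 1,sqrt(5 ), sqrt(14 ),3 * sqrt(2),8.16]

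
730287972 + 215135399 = 945423371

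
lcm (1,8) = 8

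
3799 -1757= 2042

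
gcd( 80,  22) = 2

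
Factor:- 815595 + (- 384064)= - 1199659 = - 1199659^1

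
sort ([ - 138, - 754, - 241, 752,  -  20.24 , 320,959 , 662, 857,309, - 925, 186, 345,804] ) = [  -  925, -754, - 241, - 138, - 20.24, 186, 309,320,345, 662,  752, 804,857 , 959 ] 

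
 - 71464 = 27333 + -98797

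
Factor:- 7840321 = - 431^1*18191^1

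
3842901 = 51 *75351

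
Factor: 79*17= 1343 = 17^1*79^1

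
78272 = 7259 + 71013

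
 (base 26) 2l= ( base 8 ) 111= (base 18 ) 41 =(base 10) 73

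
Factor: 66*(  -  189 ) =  - 12474=-2^1*3^4*7^1*11^1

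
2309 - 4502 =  - 2193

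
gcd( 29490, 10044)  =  6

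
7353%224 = 185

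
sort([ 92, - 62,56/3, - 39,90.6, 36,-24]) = [-62,- 39, - 24,56/3,36,90.6,92]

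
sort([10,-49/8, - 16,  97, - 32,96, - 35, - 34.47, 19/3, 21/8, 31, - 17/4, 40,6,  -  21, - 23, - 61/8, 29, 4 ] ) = [ - 35, - 34.47, - 32, - 23 , - 21,-16, - 61/8, - 49/8, - 17/4, 21/8,4, 6, 19/3, 10, 29, 31, 40 , 96, 97 ] 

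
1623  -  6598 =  - 4975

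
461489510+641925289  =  1103414799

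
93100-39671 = 53429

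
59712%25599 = 8514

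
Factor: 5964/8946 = 2/3 = 2^1*3^( - 1 ) 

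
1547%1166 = 381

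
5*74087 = 370435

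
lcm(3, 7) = 21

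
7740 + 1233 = 8973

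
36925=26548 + 10377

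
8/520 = 1/65 = 0.02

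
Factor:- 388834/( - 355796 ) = 2^ (-1)*7^( - 1 )*97^( - 1) * 131^( - 1 ) * 433^1 * 449^1 = 194417/177898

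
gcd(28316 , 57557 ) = 1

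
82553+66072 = 148625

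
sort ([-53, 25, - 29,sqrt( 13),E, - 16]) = [ - 53,-29, -16 , E , sqrt(13),25] 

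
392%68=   52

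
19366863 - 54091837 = -34724974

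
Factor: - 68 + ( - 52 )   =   - 120 = - 2^3*3^1*5^1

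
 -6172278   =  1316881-7489159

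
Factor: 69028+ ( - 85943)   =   - 5^1*17^1*199^1 = - 16915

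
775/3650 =31/146 = 0.21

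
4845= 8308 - 3463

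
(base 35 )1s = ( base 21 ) 30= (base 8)77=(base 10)63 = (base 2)111111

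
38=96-58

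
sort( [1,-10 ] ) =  [-10,1] 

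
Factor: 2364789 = 3^1*7^2*16087^1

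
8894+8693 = 17587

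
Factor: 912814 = 2^1 * 7^1*113^1*577^1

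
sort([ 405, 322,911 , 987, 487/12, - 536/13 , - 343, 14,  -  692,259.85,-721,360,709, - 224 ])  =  [-721 ,  -  692, - 343, - 224, - 536/13,14, 487/12, 259.85,322,360,405,709, 911, 987] 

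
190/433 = 190/433 = 0.44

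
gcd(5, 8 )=1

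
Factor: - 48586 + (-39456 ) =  - 88042 = -2^1*44021^1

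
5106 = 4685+421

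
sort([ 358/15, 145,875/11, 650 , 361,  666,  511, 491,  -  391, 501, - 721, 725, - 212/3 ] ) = [ - 721,-391, - 212/3,358/15, 875/11, 145, 361, 491,501, 511, 650, 666,725]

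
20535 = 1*20535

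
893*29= 25897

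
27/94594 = 27/94594 = 0.00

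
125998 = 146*863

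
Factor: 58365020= 2^2*5^1 * 7^1*353^1*1181^1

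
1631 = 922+709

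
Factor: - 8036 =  - 2^2*7^2 * 41^1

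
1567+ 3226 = 4793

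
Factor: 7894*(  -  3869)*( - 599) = 18294589714 = 2^1*53^1*73^1*599^1 * 3947^1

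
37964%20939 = 17025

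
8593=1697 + 6896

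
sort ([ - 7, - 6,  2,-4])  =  [ - 7 , - 6, - 4 , 2 ] 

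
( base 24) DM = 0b101001110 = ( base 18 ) 10A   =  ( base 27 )ca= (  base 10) 334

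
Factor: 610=2^1*5^1*61^1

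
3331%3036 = 295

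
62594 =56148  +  6446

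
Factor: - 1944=-2^3*3^5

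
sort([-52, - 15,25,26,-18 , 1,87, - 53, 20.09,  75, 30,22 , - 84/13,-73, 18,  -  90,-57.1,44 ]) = [ - 90, - 73, - 57.1,-53,- 52, - 18, - 15, - 84/13,1, 18,20.09, 22, 25,26, 30,44,75, 87 ] 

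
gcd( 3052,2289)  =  763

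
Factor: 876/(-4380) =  - 5^(- 1) = -1/5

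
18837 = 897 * 21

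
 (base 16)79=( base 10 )121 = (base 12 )A1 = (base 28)49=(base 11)100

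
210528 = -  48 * ( - 4386)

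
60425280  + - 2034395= 58390885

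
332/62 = 166/31 = 5.35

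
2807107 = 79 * 35533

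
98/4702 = 49/2351  =  0.02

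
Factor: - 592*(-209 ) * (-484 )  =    -  2^6*11^3*19^1*37^1=-  59884352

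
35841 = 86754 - 50913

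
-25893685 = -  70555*367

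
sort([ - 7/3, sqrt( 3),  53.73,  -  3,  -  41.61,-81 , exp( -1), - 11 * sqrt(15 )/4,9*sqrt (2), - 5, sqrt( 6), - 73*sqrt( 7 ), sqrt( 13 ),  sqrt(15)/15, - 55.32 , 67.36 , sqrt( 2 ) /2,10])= [ - 73*sqrt( 7) , - 81,-55.32, - 41.61  , - 11*sqrt(15)/4, - 5, - 3, - 7/3,  sqrt(15)/15 , exp( - 1),  sqrt( 2)/2,sqrt( 3),  sqrt( 6),sqrt( 13 ), 10,9*  sqrt( 2), 53.73, 67.36]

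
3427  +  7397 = 10824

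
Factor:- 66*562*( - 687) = 25482204 = 2^2*3^2*11^1*229^1*281^1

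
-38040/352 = -109+41/44 = -108.07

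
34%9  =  7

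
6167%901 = 761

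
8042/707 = 8042/707 = 11.37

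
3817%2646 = 1171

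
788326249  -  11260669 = 777065580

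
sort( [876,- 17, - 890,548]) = [-890, - 17,548,876] 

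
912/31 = 29 + 13/31 = 29.42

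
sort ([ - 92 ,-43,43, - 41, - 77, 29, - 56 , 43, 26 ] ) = [ - 92, - 77, - 56, - 43, - 41,26,  29, 43,  43]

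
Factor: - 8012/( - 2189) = 2^2 * 11^ ( - 1)*199^( - 1 )*2003^1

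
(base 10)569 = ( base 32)hp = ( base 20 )189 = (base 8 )1071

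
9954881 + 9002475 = 18957356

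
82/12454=41/6227 = 0.01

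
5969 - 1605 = 4364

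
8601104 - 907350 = 7693754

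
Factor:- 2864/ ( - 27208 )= 2^1*19^( - 1)  =  2/19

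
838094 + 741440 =1579534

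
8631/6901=8631/6901 = 1.25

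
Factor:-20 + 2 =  - 2^1*3^2 = -  18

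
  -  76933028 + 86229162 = 9296134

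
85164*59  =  5024676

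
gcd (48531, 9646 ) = 7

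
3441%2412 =1029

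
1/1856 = 1/1856 = 0.00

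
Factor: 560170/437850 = 3^(-2)*5^ (-1) *7^( - 1 )*  13^1*31^1 = 403/315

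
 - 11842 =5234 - 17076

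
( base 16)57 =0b1010111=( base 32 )2n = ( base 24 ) 3f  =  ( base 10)87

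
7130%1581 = 806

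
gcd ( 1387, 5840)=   73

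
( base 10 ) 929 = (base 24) 1EH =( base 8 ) 1641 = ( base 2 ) 1110100001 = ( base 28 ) 155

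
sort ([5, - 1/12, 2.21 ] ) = [ - 1/12,2.21, 5 ] 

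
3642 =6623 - 2981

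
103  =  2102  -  1999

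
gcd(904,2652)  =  4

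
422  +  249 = 671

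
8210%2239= 1493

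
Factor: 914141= 17^1*53773^1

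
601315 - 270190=331125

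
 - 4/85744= - 1 + 21435/21436 = - 0.00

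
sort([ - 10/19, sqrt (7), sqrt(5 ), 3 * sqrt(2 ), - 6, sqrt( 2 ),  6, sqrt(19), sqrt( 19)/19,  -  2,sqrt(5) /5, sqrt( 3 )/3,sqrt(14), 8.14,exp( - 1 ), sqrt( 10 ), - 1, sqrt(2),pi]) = [  -  6,  -  2, - 1, - 10/19, sqrt(19)/19, exp( - 1), sqrt(5 )/5, sqrt(3)/3,sqrt (2 ), sqrt( 2), sqrt(5) , sqrt( 7),pi,sqrt(10),sqrt(14 ), 3 * sqrt ( 2),sqrt( 19 ),6, 8.14]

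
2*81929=163858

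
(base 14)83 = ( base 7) 223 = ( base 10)115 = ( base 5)430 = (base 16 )73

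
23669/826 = 28 + 541/826=28.65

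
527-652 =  - 125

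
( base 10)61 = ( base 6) 141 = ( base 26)29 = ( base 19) 34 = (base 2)111101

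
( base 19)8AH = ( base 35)2IF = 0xc17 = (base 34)2n1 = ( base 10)3095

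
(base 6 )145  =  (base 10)65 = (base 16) 41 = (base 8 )101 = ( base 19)38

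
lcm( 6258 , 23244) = 162708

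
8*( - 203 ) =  - 1624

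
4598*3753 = 17256294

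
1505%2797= 1505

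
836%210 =206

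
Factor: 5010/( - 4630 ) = - 3^1*167^1*463^( - 1)  =  - 501/463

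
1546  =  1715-169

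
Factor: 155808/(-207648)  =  -541/721 = -7^(-1)*103^( - 1)*541^1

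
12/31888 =3/7972 = 0.00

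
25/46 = 25/46 = 0.54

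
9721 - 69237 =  - 59516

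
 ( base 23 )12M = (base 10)597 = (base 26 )MP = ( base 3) 211010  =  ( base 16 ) 255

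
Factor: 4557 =3^1*7^2*31^1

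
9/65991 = 3/21997=0.00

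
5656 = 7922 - 2266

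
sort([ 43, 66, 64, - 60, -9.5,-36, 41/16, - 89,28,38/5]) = [  -  89 , - 60,-36, - 9.5, 41/16 , 38/5, 28,  43, 64, 66 ]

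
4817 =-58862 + 63679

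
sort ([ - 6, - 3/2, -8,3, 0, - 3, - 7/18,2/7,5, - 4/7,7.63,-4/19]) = [-8, - 6,-3 , -3/2, - 4/7,-7/18, - 4/19,0,2/7, 3,5,  7.63]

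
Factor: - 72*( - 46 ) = 2^4*3^2*23^1 = 3312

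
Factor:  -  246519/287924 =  - 2^( - 2)*3^2*43^1*113^( - 1 ) = - 387/452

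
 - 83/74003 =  - 83/74003 = - 0.00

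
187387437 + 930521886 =1117909323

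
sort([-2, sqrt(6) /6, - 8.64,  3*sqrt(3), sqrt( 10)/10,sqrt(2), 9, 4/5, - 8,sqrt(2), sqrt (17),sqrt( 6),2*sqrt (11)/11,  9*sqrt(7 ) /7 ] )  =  [ - 8.64 , - 8, - 2 , sqrt ( 10)/10, sqrt(6)/6,2*sqrt ( 11)/11, 4/5,sqrt( 2), sqrt ( 2),  sqrt(6), 9* sqrt (7)/7,sqrt( 17 ), 3*sqrt(3 ),9 ] 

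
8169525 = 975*8379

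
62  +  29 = 91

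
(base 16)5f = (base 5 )340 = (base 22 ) 47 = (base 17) 5a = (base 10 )95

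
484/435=484/435= 1.11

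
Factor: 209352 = 2^3*3^1*11^1  *  13^1*61^1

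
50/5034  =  25/2517 = 0.01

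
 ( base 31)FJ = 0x1e4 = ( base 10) 484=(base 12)344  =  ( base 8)744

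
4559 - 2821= 1738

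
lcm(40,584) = 2920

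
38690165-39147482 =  - 457317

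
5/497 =5/497 =0.01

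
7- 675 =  - 668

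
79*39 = 3081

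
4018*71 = 285278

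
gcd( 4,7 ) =1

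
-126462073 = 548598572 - 675060645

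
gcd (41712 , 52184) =88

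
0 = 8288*0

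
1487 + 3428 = 4915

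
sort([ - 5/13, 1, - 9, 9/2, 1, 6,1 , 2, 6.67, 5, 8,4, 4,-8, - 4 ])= [-9, - 8, - 4,-5/13, 1, 1,1, 2, 4, 4, 9/2, 5,  6 , 6.67 , 8]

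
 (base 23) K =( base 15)15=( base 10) 20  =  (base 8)24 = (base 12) 18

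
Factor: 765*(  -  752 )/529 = -575280/529 = - 2^4*3^2*5^1*17^1  *  23^( - 2 )*47^1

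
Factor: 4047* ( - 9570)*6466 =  - 250426822140   =  -2^2*3^2*5^1*11^1*19^1*29^1*53^1*61^1*71^1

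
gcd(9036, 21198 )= 6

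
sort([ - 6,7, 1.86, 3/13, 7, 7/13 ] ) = [ - 6, 3/13, 7/13, 1.86, 7,7 ]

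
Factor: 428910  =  2^1*3^1*5^1*17^1*29^2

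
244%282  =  244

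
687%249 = 189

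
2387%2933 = 2387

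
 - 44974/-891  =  44974/891 = 50.48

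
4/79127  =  4/79127 = 0.00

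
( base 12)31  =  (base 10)37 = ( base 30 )17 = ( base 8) 45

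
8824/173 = 51+1/173= 51.01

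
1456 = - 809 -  - 2265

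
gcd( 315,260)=5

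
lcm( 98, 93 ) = 9114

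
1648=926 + 722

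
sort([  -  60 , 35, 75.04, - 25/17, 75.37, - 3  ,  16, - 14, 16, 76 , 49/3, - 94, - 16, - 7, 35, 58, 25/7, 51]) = [-94,-60, - 16, - 14, - 7, - 3, - 25/17, 25/7,16,  16,49/3, 35,35 , 51 , 58, 75.04  ,  75.37, 76] 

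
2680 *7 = 18760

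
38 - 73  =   - 35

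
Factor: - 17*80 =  - 1360 = - 2^4 * 5^1*17^1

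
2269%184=61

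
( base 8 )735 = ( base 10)477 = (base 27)hi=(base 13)2a9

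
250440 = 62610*4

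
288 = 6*48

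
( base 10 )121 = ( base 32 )3P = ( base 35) 3G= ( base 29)45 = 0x79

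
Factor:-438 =-2^1*3^1 * 73^1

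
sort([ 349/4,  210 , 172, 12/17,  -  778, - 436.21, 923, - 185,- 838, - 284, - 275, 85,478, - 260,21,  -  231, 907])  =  [  -  838, - 778 , - 436.21, - 284, - 275,  -  260, - 231, - 185,12/17, 21,85, 349/4,172, 210, 478, 907,  923]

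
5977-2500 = 3477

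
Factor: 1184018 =2^1*11^1 * 53819^1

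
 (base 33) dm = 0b111000011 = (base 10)451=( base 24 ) ij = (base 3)121201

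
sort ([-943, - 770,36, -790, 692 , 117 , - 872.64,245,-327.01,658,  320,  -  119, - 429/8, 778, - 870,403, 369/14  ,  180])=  [ - 943 , - 872.64,  -  870, - 790, - 770, - 327.01, - 119, - 429/8,  369/14,36,117, 180,245,320,403, 658, 692,778]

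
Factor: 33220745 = 5^1 *6644149^1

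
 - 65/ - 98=65/98 = 0.66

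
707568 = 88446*8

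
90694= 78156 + 12538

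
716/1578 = 358/789=0.45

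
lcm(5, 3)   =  15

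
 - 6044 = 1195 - 7239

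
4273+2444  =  6717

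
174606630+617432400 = 792039030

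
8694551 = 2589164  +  6105387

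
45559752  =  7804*5838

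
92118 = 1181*78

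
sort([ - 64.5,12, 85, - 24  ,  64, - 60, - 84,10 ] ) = [  -  84, - 64.5, - 60,  -  24,10,12,64,85 ]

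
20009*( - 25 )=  - 500225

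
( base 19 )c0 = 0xe4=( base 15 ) 103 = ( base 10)228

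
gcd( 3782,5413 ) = 1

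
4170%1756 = 658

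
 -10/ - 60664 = 5/30332  =  0.00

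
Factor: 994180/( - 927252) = -248545/231813=-3^( - 2 )*5^1 * 11^1*43^( - 1 )* 599^( - 1 )*4519^1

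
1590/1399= 1+191/1399 = 1.14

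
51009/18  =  2833 + 5/6=2833.83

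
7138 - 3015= 4123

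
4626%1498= 132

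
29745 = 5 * 5949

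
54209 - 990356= - 936147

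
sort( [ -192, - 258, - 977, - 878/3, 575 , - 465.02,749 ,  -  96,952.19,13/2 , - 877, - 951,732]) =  [ - 977, - 951 ,- 877,-465.02, - 878/3, - 258, - 192, - 96, 13/2,  575,  732,749, 952.19 ] 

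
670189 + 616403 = 1286592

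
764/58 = 13 +5/29 = 13.17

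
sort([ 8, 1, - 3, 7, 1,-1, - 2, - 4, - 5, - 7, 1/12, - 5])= [ - 7, - 5, - 5, - 4, - 3, - 2, - 1, 1/12, 1, 1, 7 , 8]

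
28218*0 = 0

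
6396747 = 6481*987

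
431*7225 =3113975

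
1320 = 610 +710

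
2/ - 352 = -1/176 = - 0.01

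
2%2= 0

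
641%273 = 95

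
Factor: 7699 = 7699^1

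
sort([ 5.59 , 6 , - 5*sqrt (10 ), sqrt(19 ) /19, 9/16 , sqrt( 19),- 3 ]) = [  -  5*sqrt (10 ),-3 , sqrt (19) /19,  9/16, sqrt(19 ) , 5.59 , 6]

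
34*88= 2992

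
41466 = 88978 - 47512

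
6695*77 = 515515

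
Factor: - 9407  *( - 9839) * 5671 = 524882087383 = 23^1* 53^1*107^1*409^1*9839^1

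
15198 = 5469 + 9729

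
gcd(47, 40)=1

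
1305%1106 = 199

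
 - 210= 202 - 412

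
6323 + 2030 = 8353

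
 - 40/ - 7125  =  8/1425 = 0.01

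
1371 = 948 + 423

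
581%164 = 89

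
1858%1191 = 667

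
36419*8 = 291352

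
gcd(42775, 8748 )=1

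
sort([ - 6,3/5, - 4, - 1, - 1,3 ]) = [ - 6, - 4, - 1 , - 1, 3/5, 3]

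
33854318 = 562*60239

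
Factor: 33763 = 19^1*1777^1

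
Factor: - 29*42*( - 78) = 2^2*3^2*7^1 *13^1*29^1 = 95004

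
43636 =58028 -14392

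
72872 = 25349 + 47523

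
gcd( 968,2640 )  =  88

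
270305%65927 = 6597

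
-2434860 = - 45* 54108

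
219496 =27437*8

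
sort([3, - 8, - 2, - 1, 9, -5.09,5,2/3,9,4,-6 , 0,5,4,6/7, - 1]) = [ - 8, - 6 ,-5.09,-2,-1, - 1,0, 2/3,6/7, 3,4, 4 , 5,5,9,9] 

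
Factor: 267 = 3^1*89^1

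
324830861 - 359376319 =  - 34545458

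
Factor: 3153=3^1*1051^1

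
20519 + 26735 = 47254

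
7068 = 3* 2356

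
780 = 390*2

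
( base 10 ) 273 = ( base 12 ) 1A9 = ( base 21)d0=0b100010001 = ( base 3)101010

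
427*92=39284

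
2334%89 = 20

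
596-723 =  -127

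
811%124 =67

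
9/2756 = 9/2756 = 0.00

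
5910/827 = 5910/827 = 7.15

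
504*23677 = 11933208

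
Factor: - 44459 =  - 23^1 * 1933^1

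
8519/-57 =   -  150 + 31/57 = - 149.46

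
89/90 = 89/90=0.99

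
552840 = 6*92140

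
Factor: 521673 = 3^1*173891^1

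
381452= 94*4058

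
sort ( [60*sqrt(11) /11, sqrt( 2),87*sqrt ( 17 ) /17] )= [ sqrt(2),60*sqrt( 11) /11, 87*sqrt( 17) /17]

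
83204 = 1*83204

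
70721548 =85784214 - 15062666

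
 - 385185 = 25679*( - 15) 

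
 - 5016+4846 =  - 170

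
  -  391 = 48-439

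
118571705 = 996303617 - 877731912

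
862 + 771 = 1633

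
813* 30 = 24390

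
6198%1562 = 1512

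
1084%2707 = 1084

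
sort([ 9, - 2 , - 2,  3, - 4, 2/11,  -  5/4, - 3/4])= [  -  4, - 2, - 2, - 5/4, - 3/4,2/11,3, 9 ]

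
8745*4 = 34980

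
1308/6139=1308/6139=0.21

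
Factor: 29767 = 17^2*103^1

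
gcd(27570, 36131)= 1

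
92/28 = 23/7 =3.29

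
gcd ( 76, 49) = 1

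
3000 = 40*75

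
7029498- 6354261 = 675237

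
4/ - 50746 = - 1+ 25371/25373 = - 0.00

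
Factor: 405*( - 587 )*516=-2^2*3^5*5^1*43^1*587^1 = - 122671260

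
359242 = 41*8762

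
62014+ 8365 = 70379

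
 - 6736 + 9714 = 2978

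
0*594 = 0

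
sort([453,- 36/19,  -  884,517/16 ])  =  [-884,  -  36/19,517/16,453]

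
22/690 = 11/345 = 0.03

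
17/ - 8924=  - 1 + 8907/8924 = - 0.00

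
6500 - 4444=2056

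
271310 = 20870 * 13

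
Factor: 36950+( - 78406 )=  - 41456 = - 2^4 * 2591^1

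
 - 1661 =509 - 2170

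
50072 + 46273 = 96345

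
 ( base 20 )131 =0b111001101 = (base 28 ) gd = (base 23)k1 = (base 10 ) 461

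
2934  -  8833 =-5899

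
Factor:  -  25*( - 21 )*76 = 2^2*3^1*5^2*7^1*19^1 = 39900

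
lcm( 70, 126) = 630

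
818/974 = 409/487= 0.84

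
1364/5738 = 682/2869 = 0.24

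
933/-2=- 467 + 1/2 = - 466.50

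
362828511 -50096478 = 312732033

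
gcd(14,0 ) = 14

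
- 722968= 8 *( - 90371 ) 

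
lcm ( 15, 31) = 465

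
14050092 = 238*59034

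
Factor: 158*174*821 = 2^2 *3^1* 29^1*79^1*821^1 = 22570932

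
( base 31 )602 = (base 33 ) 59Q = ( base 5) 141033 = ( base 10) 5768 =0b1011010001000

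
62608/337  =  185 + 263/337 = 185.78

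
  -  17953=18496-36449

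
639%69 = 18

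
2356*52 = 122512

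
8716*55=479380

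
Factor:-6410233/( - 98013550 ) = 2^ ( - 1 )*5^( - 2)*283^1 * 22651^1 *1960271^(-1 )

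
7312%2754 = 1804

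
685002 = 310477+374525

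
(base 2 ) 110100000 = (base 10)416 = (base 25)GG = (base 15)1cb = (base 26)G0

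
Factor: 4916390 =2^1*5^1*491639^1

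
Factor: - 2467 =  - 2467^1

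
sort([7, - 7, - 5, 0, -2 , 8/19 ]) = [ - 7,- 5,-2, 0, 8/19, 7 ]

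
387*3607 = 1395909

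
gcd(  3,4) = 1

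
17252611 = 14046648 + 3205963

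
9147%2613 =1308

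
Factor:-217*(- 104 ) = 2^3 * 7^1 * 13^1 * 31^1  =  22568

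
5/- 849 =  - 5/849  =  - 0.01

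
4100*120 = 492000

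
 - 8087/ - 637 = 12+443/637 = 12.70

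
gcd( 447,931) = 1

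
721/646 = 721/646 = 1.12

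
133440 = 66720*2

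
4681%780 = 1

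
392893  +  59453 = 452346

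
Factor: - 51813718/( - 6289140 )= 2^( - 1 )*3^( - 1)*5^(-1)*13^(-1 )*733^(-1 )*2355169^1 = 2355169/285870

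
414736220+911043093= 1325779313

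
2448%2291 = 157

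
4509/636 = 1503/212 = 7.09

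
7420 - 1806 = 5614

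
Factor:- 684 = - 2^2  *  3^2*19^1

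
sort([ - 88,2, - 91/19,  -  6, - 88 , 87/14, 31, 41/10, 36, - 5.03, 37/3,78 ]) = [ - 88, - 88, - 6, - 5.03, - 91/19, 2, 41/10,  87/14,37/3 , 31, 36, 78 ] 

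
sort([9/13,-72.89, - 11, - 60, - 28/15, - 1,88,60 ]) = [-72.89 , - 60,-11, - 28/15 , - 1, 9/13,60, 88 ]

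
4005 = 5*801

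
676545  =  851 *795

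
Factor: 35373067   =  35373067^1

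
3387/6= 1129/2 = 564.50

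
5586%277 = 46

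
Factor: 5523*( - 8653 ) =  - 3^1 * 7^1*17^1*263^1*509^1 = - 47790519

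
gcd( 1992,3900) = 12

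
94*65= 6110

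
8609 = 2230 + 6379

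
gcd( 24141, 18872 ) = 1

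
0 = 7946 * 0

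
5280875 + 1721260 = 7002135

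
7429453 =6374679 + 1054774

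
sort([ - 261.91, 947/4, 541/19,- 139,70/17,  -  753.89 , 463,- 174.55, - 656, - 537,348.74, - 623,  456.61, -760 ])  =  [ - 760, - 753.89, - 656, - 623,-537, - 261.91, - 174.55, - 139,70/17,541/19,947/4,348.74,  456.61, 463 ]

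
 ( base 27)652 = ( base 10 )4511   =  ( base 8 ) 10637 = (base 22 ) 971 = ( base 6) 32515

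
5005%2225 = 555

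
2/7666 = 1/3833 = 0.00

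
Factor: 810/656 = 405/328 = 2^ (  -  3)*3^4*5^1*41^( - 1) 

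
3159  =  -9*( - 351 ) 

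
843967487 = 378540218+465427269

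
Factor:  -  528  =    -  2^4*3^1*11^1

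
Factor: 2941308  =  2^2*3^2*81703^1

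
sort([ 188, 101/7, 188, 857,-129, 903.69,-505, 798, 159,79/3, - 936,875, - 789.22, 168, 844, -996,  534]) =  [  -  996,-936, - 789.22, - 505, - 129, 101/7,79/3 , 159,168,188,188  ,  534, 798, 844, 857, 875,903.69]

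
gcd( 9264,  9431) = 1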